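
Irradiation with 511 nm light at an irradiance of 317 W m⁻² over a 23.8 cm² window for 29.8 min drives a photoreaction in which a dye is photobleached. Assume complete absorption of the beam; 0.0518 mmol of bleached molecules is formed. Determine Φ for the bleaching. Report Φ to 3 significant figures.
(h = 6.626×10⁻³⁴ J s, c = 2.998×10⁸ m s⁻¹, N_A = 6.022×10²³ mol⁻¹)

Φ = 0.00899

Product: 0.0518 mmol = 5.18×10⁻⁵ mol.
Photon energy at 511 nm: hc/λ = (6.626×10⁻³⁴)(2.998×10⁸)/(511×10⁻⁹) = 3.887×10⁻¹⁹ J.
Energy delivered: (317 W m⁻²)(23.8×10⁻⁴ m²)(1788 s) = 1349 J.
Photons incident: 1349 / 3.887×10⁻¹⁹ = 3.471×10²¹, i.e. 3.471×10²¹/6.022×10²³ = 0.005764 mol.
Φ = 5.18×10⁻⁵ mol / 0.005764 mol photons = 0.00899.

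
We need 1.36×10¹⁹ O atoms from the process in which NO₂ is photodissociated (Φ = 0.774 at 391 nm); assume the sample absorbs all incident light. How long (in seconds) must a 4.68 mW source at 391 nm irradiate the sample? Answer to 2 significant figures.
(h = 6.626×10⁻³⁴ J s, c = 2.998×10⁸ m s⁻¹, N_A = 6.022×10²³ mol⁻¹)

t ≈ 1900 s

Product: 1.36×10¹⁹ / 6.022×10²³ = 2.258×10⁻⁵ mol.
Photons that must be absorbed: 2.258×10⁻⁵ / 0.774 = 2.917×10⁻⁵ mol.
Photon energy: hc/λ = 5.080×10⁻¹⁹ J; per mole, 3.059×10⁵ J mol⁻¹.
Energy required: 2.917×10⁻⁵ × 3.059×10⁵ = 8.923 J.
Time: 8.923 J / 0.00468 W = 1900 s.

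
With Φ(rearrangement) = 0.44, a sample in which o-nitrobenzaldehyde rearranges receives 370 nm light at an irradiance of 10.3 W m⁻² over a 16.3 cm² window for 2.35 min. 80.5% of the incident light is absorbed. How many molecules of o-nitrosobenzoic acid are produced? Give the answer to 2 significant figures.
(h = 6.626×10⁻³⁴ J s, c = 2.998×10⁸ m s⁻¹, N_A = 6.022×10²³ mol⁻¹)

1.6×10¹⁸ molecules

Photon energy at 370 nm: hc/λ = (6.626×10⁻³⁴)(2.998×10⁸)/(370×10⁻⁹) = 5.369×10⁻¹⁹ J.
Energy delivered: (10.3 W m⁻²)(16.3×10⁻⁴ m²)(141 s) = 2.367 J.
Photons incident: 2.367 / 5.369×10⁻¹⁹ = 4.409×10¹⁸, i.e. 4.409×10¹⁸/6.022×10²³ = 7.321×10⁻⁶ mol.
Photons absorbed: 0.805 × 7.321×10⁻⁶ = 5.893×10⁻⁶ mol.
Product: Φ × n_abs = 0.44 × 5.893×10⁻⁶ = 2.593×10⁻⁶ mol.
As a count: 2.593×10⁻⁶ × 6.022×10²³ = 1.6×10¹⁸.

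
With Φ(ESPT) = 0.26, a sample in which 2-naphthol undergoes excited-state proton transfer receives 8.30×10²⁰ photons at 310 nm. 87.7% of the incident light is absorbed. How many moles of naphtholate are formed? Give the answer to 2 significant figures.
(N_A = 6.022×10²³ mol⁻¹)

3.1×10⁻⁴ mol

Moles of photons: 8.30×10²⁰ / 6.022×10²³ = 0.001378 mol.
Photons absorbed: 0.877 × 0.001378 = 0.001209 mol.
Product: Φ × n_abs = 0.26 × 0.001209 = 3.143×10⁻⁴ mol.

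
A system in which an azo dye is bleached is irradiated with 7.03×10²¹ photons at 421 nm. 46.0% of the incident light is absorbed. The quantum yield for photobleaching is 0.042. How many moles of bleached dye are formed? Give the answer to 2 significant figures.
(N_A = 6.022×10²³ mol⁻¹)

Moles of photons: 7.03×10²¹ / 6.022×10²³ = 0.01167 mol.
Photons absorbed: 0.460 × 0.01167 = 0.005368 mol.
Product: Φ × n_abs = 0.042 × 0.005368 = 2.255×10⁻⁴ mol.

2.3×10⁻⁴ mol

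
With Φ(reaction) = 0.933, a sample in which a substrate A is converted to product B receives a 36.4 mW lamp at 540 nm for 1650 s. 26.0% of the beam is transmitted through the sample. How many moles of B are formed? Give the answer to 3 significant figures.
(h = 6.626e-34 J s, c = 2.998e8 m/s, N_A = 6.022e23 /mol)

1.87e-4 mol

Photon energy at 540 nm: hc/λ = (6.626e-34)(2.998e8)/(540e-9) = 3.679e-19 J.
Energy delivered: (36.4 mW)(1650 s) = 60.06 J.
Photons incident: 60.06 / 3.679e-19 = 1.633e20, i.e. 1.633e20/6.022e23 = 2.712e-4 mol.
Fraction absorbed: 1 − 26.0/100 = 0.7400.
Photons absorbed: 0.7400 × 2.712e-4 = 2.007e-4 mol.
Product: Φ × n_abs = 0.933 × 2.007e-4 = 1.873e-4 mol.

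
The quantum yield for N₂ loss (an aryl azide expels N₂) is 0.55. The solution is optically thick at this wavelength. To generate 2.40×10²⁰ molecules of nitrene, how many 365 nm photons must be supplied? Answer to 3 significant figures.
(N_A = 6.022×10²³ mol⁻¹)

Product: 2.40×10²⁰ / 6.022×10²³ = 3.985×10⁻⁴ mol.
Photons that must be absorbed: 3.985×10⁻⁴ / 0.55 = 7.245×10⁻⁴ mol.
Photon count: 7.245×10⁻⁴ × 6.022×10²³ = 4.36×10²⁰.

4.36×10²⁰ photons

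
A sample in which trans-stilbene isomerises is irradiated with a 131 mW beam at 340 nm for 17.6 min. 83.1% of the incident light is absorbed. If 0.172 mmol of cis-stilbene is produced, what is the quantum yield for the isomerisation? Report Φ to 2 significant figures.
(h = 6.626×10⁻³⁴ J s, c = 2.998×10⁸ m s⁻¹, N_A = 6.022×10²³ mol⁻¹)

Product: 0.172 mmol = 1.72×10⁻⁴ mol.
Photon energy at 340 nm: hc/λ = (6.626×10⁻³⁴)(2.998×10⁸)/(340×10⁻⁹) = 5.843×10⁻¹⁹ J.
Energy delivered: (131 mW)(1056 s) = 138.3 J.
Photons incident: 138.3 / 5.843×10⁻¹⁹ = 2.367×10²⁰, i.e. 2.367×10²⁰/6.022×10²³ = 3.931×10⁻⁴ mol.
Photons absorbed: 0.831 × 3.931×10⁻⁴ = 3.267×10⁻⁴ mol.
Φ = 1.72×10⁻⁴ mol / 3.267×10⁻⁴ mol photons = 0.53.

Φ = 0.53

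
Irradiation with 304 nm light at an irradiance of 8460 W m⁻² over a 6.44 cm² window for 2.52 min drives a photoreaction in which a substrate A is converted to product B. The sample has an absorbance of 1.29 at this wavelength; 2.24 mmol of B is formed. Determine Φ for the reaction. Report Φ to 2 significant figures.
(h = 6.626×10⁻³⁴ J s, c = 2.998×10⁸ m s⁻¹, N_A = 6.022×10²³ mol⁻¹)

Product: 2.24 mmol = 0.00224 mol.
Photon energy at 304 nm: hc/λ = (6.626×10⁻³⁴)(2.998×10⁸)/(304×10⁻⁹) = 6.534×10⁻¹⁹ J.
Energy delivered: (8460 W m⁻²)(6.44×10⁻⁴ m²)(151.2 s) = 823.8 J.
Photons incident: 823.8 / 6.534×10⁻¹⁹ = 1.261×10²¹, i.e. 1.261×10²¹/6.022×10²³ = 0.002094 mol.
Fraction absorbed: 1 − 10^(−1.29) = 0.9487.
Photons absorbed: 0.9487 × 0.002094 = 0.001987 mol.
Φ = 0.00224 mol / 0.001987 mol photons = 1.1.

Φ = 1.1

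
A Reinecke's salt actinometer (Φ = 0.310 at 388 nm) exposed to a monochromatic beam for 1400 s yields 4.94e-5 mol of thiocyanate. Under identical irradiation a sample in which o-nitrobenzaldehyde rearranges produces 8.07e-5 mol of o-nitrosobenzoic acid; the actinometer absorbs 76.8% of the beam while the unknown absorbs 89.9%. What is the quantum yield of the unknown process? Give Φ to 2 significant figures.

Photons absorbed by the actinometer: 4.94e-5 / 0.310 = 1.594e-4 mol.
Incident flux: 1.594e-4 / 0.768 = 2.076e-4 einstein.
Absorbed by unknown: 0.899 × 2.076e-4 = 1.866e-4 mol.
Φ(unknown) = 8.07e-5 / 1.866e-4 = 0.43.

Φ = 0.43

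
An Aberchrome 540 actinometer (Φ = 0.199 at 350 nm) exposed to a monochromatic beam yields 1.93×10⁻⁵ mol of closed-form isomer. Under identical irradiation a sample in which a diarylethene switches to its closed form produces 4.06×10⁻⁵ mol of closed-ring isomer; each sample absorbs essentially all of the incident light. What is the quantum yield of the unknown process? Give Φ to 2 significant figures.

Φ = 0.42

Photons absorbed by the actinometer: 1.93×10⁻⁵ / 0.199 = 9.698×10⁻⁵ mol.
Φ(unknown) = 4.06×10⁻⁵ / 9.698×10⁻⁵ = 0.42.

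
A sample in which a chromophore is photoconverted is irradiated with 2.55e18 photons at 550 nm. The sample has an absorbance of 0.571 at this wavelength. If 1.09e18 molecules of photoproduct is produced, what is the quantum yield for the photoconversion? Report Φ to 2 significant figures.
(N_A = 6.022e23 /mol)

Φ = 0.58

Product: 1.09e18 / 6.022e23 = 1.810e-6 mol.
Moles of photons: 2.55e18 / 6.022e23 = 4.234e-6 mol.
Fraction absorbed: 1 − 10^(−0.571) = 0.7315.
Photons absorbed: 0.7315 × 4.234e-6 = 3.097e-6 mol.
Φ = 1.810e-6 mol / 3.097e-6 mol photons = 0.58.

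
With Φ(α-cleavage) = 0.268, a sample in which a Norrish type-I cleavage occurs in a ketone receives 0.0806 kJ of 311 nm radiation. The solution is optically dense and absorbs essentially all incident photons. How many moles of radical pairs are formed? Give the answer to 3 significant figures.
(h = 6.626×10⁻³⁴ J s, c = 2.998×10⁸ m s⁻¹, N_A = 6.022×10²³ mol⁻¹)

Photon energy at 311 nm: hc/λ = (6.626×10⁻³⁴)(2.998×10⁸)/(311×10⁻⁹) = 6.387×10⁻¹⁹ J.
Incident energy: 0.0806 kJ = 80.6 J.
Photons incident: 80.6 / 6.387×10⁻¹⁹ = 1.262×10²⁰, i.e. 1.262×10²⁰/6.022×10²³ = 2.096×10⁻⁴ mol.
Product: Φ × n_abs = 0.268 × 2.096×10⁻⁴ = 5.617×10⁻⁵ mol.

5.62×10⁻⁵ mol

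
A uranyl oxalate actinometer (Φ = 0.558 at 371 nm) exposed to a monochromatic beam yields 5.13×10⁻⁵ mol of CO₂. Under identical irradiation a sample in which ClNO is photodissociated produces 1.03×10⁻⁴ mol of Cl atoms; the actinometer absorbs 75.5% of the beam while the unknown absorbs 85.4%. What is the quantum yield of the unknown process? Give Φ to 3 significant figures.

Photons absorbed by the actinometer: 5.13×10⁻⁵ / 0.558 = 9.194×10⁻⁵ mol.
Incident flux: 9.194×10⁻⁵ / 0.755 = 1.218×10⁻⁴ einstein.
Absorbed by unknown: 0.854 × 1.218×10⁻⁴ = 1.040×10⁻⁴ mol.
Φ(unknown) = 1.03×10⁻⁴ / 1.040×10⁻⁴ = 0.990.

Φ = 0.990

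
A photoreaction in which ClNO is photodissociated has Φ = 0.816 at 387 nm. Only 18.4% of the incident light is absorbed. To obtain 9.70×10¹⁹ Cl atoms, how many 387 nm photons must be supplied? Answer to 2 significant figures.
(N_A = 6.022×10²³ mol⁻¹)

6.5×10²⁰ photons

Product: 9.70×10¹⁹ / 6.022×10²³ = 1.611×10⁻⁴ mol.
Photons that must be absorbed: 1.611×10⁻⁴ / 0.816 = 1.974×10⁻⁴ mol.
Incident photons needed: 1.974×10⁻⁴ / 0.184 = 0.001073 mol.
Photon count: 0.001073 × 6.022×10²³ = 6.5×10²⁰.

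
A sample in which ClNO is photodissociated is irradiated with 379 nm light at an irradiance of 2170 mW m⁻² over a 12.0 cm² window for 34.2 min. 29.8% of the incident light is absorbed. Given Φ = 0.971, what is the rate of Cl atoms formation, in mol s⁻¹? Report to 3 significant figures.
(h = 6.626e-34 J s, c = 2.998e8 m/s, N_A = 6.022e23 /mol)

2.39e-9 mol s⁻¹

Photon energy at 379 nm: hc/λ = (6.626e-34)(2.998e8)/(379e-9) = 5.241e-19 J.
Energy delivered: (2170 mW m⁻²)(12.0e-4 m²)(2052 s) = 5.343 J.
Photons incident: 5.343 / 5.241e-19 = 1.019e19, i.e. 1.019e19/6.022e23 = 1.692e-5 mol.
Photons absorbed: 0.298 × 1.692e-5 = 5.042e-6 mol.
Product formed: 0.971 × 5.042e-6 = 4.896e-6 mol.
Rate: 4.896e-6 / 2052 s = 2.39e-9 mol s⁻¹.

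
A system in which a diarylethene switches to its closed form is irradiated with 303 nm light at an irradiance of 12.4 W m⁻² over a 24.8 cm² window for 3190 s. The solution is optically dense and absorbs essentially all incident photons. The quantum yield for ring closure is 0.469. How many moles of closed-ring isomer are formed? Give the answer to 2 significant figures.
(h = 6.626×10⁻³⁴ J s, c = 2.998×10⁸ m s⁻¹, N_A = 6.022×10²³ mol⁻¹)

Photon energy at 303 nm: hc/λ = (6.626×10⁻³⁴)(2.998×10⁸)/(303×10⁻⁹) = 6.556×10⁻¹⁹ J.
Energy delivered: (12.4 W m⁻²)(24.8×10⁻⁴ m²)(3190 s) = 98.10 J.
Photons incident: 98.10 / 6.556×10⁻¹⁹ = 1.496×10²⁰, i.e. 1.496×10²⁰/6.022×10²³ = 2.484×10⁻⁴ mol.
Product: Φ × n_abs = 0.469 × 2.484×10⁻⁴ = 1.165×10⁻⁴ mol.

1.2×10⁻⁴ mol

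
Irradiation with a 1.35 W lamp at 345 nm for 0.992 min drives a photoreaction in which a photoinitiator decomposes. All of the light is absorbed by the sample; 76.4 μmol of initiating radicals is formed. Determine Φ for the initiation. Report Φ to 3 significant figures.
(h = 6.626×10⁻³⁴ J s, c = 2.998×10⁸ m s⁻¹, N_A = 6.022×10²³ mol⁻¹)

Φ = 0.330

Product: 76.4 μmol = 7.64×10⁻⁵ mol.
Photon energy at 345 nm: hc/λ = (6.626×10⁻³⁴)(2.998×10⁸)/(345×10⁻⁹) = 5.758×10⁻¹⁹ J.
Energy delivered: (1.35 W)(59.52 s) = 80.35 J.
Photons incident: 80.35 / 5.758×10⁻¹⁹ = 1.395×10²⁰, i.e. 1.395×10²⁰/6.022×10²³ = 2.317×10⁻⁴ mol.
Φ = 7.64×10⁻⁵ mol / 2.317×10⁻⁴ mol photons = 0.330.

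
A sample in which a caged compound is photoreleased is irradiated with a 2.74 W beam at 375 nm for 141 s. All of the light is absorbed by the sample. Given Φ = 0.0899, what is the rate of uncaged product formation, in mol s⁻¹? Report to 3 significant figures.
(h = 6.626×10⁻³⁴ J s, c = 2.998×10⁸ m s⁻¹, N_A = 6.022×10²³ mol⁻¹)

7.72×10⁻⁷ mol s⁻¹

Photon energy at 375 nm: hc/λ = (6.626×10⁻³⁴)(2.998×10⁸)/(375×10⁻⁹) = 5.297×10⁻¹⁹ J.
Energy delivered: (2.74 W)(141 s) = 386.3 J.
Photons incident: 386.3 / 5.297×10⁻¹⁹ = 7.293×10²⁰, i.e. 7.293×10²⁰/6.022×10²³ = 0.001211 mol.
Product formed: 0.0899 × 0.001211 = 1.089×10⁻⁴ mol.
Rate: 1.089×10⁻⁴ / 141 s = 7.72×10⁻⁷ mol s⁻¹.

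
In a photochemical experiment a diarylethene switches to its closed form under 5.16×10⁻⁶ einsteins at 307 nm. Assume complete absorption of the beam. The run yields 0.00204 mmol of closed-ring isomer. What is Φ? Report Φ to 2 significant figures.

Φ = 0.40

Product: 0.00204 mmol = 2.04×10⁻⁶ mol.
Φ = 2.04×10⁻⁶ mol / 5.16×10⁻⁶ mol photons = 0.40.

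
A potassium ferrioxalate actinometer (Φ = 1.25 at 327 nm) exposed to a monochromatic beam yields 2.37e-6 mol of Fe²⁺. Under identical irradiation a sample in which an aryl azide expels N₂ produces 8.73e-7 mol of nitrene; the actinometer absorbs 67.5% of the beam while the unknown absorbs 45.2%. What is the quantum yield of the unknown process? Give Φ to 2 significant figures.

Φ = 0.69

Photons absorbed by the actinometer: 2.37e-6 / 1.25 = 1.896e-6 mol.
Incident flux: 1.896e-6 / 0.675 = 2.809e-6 einstein.
Absorbed by unknown: 0.452 × 2.809e-6 = 1.270e-6 mol.
Φ(unknown) = 8.73e-7 / 1.270e-6 = 0.69.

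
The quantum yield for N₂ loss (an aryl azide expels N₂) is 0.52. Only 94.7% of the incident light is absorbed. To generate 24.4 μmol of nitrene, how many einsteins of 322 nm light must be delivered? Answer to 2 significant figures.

Product: 24.4 μmol = 2.44×10⁻⁵ mol.
Photons that must be absorbed: 2.44×10⁻⁵ / 0.52 = 4.692×10⁻⁵ mol.
Incident photons needed: 4.692×10⁻⁵ / 0.947 = 4.955×10⁻⁵ mol.

5.0×10⁻⁵ einstein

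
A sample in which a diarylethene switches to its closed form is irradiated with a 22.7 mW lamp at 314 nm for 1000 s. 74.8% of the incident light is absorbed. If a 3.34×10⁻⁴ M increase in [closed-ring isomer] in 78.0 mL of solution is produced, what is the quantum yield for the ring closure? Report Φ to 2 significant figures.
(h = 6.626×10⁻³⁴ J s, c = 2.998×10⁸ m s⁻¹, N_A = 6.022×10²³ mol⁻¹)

Product: (3.34×10⁻⁴ M)(0.078 L) = 2.605×10⁻⁵ mol.
Photon energy at 314 nm: hc/λ = (6.626×10⁻³⁴)(2.998×10⁸)/(314×10⁻⁹) = 6.326×10⁻¹⁹ J.
Energy delivered: (22.7 mW)(1000 s) = 22.70 J.
Photons incident: 22.70 / 6.326×10⁻¹⁹ = 3.588×10¹⁹, i.e. 3.588×10¹⁹/6.022×10²³ = 5.958×10⁻⁵ mol.
Photons absorbed: 0.748 × 5.958×10⁻⁵ = 4.457×10⁻⁵ mol.
Φ = 2.605×10⁻⁵ mol / 4.457×10⁻⁵ mol photons = 0.58.

Φ = 0.58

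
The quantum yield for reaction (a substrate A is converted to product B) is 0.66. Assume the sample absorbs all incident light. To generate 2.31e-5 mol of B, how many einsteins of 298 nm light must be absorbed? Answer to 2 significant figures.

Photons that must be absorbed: 2.31e-5 / 0.66 = 3.500e-5 mol.

3.5e-5 einstein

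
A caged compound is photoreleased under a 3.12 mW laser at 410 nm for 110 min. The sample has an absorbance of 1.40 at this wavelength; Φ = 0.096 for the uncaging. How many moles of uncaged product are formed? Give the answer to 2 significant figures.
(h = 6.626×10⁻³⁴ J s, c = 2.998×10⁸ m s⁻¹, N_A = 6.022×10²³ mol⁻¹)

6.5×10⁻⁶ mol

Photon energy at 410 nm: hc/λ = (6.626×10⁻³⁴)(2.998×10⁸)/(410×10⁻⁹) = 4.845×10⁻¹⁹ J.
Energy delivered: (3.12 mW)(6600 s) = 20.59 J.
Photons incident: 20.59 / 4.845×10⁻¹⁹ = 4.250×10¹⁹, i.e. 4.250×10¹⁹/6.022×10²³ = 7.057×10⁻⁵ mol.
Fraction absorbed: 1 − 10^(−1.40) = 0.9602.
Photons absorbed: 0.9602 × 7.057×10⁻⁵ = 6.776×10⁻⁵ mol.
Product: Φ × n_abs = 0.096 × 6.776×10⁻⁵ = 6.505×10⁻⁶ mol.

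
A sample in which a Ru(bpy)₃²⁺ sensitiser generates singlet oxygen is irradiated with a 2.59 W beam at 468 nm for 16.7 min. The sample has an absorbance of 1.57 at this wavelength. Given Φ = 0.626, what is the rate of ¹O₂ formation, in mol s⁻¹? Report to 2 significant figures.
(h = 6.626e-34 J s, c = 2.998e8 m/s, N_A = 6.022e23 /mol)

Photon energy at 468 nm: hc/λ = (6.626e-34)(2.998e8)/(468e-9) = 4.245e-19 J.
Energy delivered: (2.59 W)(1002 s) = 2595 J.
Photons incident: 2595 / 4.245e-19 = 6.113e21, i.e. 6.113e21/6.022e23 = 0.01015 mol.
Fraction absorbed: 1 − 10^(−1.57) = 0.9731.
Photons absorbed: 0.9731 × 0.01015 = 0.009877 mol.
Product formed: 0.626 × 0.009877 = 0.006183 mol.
Rate: 0.006183 / 1002 s = 6.2e-6 mol s⁻¹.

6.2e-6 mol s⁻¹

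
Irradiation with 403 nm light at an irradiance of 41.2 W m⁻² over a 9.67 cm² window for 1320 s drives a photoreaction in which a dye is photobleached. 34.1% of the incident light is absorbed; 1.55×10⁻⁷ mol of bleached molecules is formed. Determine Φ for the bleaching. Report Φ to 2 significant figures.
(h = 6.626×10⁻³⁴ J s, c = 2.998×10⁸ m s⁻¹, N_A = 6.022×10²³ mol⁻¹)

Photon energy at 403 nm: hc/λ = (6.626×10⁻³⁴)(2.998×10⁸)/(403×10⁻⁹) = 4.929×10⁻¹⁹ J.
Energy delivered: (41.2 W m⁻²)(9.67×10⁻⁴ m²)(1320 s) = 52.59 J.
Photons incident: 52.59 / 4.929×10⁻¹⁹ = 1.067×10²⁰, i.e. 1.067×10²⁰/6.022×10²³ = 1.772×10⁻⁴ mol.
Photons absorbed: 0.341 × 1.772×10⁻⁴ = 6.043×10⁻⁵ mol.
Φ = 1.55×10⁻⁷ mol / 6.043×10⁻⁵ mol photons = 0.0026.

Φ = 0.0026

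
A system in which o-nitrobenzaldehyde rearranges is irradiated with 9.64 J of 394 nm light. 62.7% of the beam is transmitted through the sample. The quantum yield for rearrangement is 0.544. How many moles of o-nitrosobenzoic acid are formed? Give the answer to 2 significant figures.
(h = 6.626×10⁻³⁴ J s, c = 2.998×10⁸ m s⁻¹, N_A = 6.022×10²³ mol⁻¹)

Photon energy at 394 nm: hc/λ = (6.626×10⁻³⁴)(2.998×10⁸)/(394×10⁻⁹) = 5.042×10⁻¹⁹ J.
Photons incident: 9.64 / 5.042×10⁻¹⁹ = 1.912×10¹⁹, i.e. 1.912×10¹⁹/6.022×10²³ = 3.175×10⁻⁵ mol.
Fraction absorbed: 1 − 62.7/100 = 0.3730.
Photons absorbed: 0.3730 × 3.175×10⁻⁵ = 1.184×10⁻⁵ mol.
Product: Φ × n_abs = 0.544 × 1.184×10⁻⁵ = 6.441×10⁻⁶ mol.

6.4×10⁻⁶ mol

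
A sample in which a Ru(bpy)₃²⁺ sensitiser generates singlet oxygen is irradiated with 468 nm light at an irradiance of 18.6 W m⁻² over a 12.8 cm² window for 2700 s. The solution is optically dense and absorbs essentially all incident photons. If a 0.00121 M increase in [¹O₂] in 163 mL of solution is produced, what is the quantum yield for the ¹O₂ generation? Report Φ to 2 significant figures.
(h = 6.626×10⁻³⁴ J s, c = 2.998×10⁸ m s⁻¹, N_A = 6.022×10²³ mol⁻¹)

Φ = 0.78

Product: (0.00121 M)(0.163 L) = 1.972×10⁻⁴ mol.
Photon energy at 468 nm: hc/λ = (6.626×10⁻³⁴)(2.998×10⁸)/(468×10⁻⁹) = 4.245×10⁻¹⁹ J.
Energy delivered: (18.6 W m⁻²)(12.8×10⁻⁴ m²)(2700 s) = 64.28 J.
Photons incident: 64.28 / 4.245×10⁻¹⁹ = 1.514×10²⁰, i.e. 1.514×10²⁰/6.022×10²³ = 2.514×10⁻⁴ mol.
Φ = 1.972×10⁻⁴ mol / 2.514×10⁻⁴ mol photons = 0.78.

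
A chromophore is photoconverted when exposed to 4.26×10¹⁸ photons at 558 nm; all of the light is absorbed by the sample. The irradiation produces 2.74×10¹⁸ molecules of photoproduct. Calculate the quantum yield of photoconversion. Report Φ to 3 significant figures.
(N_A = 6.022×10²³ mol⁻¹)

Φ = 0.643

Product: 2.74×10¹⁸ / 6.022×10²³ = 4.550×10⁻⁶ mol.
Moles of photons: 4.26×10¹⁸ / 6.022×10²³ = 7.074×10⁻⁶ mol.
Φ = 4.550×10⁻⁶ mol / 7.074×10⁻⁶ mol photons = 0.643.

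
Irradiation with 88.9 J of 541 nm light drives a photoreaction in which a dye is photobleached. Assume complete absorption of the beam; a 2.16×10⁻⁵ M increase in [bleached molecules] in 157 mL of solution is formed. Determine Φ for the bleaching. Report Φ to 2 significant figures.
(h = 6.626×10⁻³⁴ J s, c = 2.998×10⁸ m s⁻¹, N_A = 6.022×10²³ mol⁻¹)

Φ = 0.0084

Product: (2.16×10⁻⁵ M)(0.157 L) = 3.391×10⁻⁶ mol.
Photon energy at 541 nm: hc/λ = (6.626×10⁻³⁴)(2.998×10⁸)/(541×10⁻⁹) = 3.672×10⁻¹⁹ J.
Photons incident: 88.9 / 3.672×10⁻¹⁹ = 2.421×10²⁰, i.e. 2.421×10²⁰/6.022×10²³ = 4.020×10⁻⁴ mol.
Φ = 3.391×10⁻⁶ mol / 4.020×10⁻⁴ mol photons = 0.0084.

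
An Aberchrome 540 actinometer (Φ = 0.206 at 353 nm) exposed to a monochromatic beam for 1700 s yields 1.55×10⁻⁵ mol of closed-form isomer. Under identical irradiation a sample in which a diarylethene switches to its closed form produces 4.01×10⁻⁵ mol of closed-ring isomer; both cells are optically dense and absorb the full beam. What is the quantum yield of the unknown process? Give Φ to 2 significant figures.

Photons absorbed by the actinometer: 1.55×10⁻⁵ / 0.206 = 7.524×10⁻⁵ mol.
Φ(unknown) = 4.01×10⁻⁵ / 7.524×10⁻⁵ = 0.53.

Φ = 0.53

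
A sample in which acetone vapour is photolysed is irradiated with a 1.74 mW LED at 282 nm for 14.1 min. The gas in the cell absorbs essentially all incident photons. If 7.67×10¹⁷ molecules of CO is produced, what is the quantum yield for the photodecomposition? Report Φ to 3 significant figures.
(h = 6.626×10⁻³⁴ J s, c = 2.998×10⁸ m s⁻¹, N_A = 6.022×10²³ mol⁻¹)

Product: 7.67×10¹⁷ / 6.022×10²³ = 1.274×10⁻⁶ mol.
Photon energy at 282 nm: hc/λ = (6.626×10⁻³⁴)(2.998×10⁸)/(282×10⁻⁹) = 7.044×10⁻¹⁹ J.
Energy delivered: (1.74 mW)(846 s) = 1.472 J.
Photons incident: 1.472 / 7.044×10⁻¹⁹ = 2.090×10¹⁸, i.e. 2.090×10¹⁸/6.022×10²³ = 3.471×10⁻⁶ mol.
Φ = 1.274×10⁻⁶ mol / 3.471×10⁻⁶ mol photons = 0.367.

Φ = 0.367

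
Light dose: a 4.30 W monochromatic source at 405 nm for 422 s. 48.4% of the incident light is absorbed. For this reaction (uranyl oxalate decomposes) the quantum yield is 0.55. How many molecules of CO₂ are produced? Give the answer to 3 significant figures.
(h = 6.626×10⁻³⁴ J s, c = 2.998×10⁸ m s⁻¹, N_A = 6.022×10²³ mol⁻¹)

9.85×10²⁰ molecules

Photon energy at 405 nm: hc/λ = (6.626×10⁻³⁴)(2.998×10⁸)/(405×10⁻⁹) = 4.905×10⁻¹⁹ J.
Energy delivered: (4.30 W)(422 s) = 1815 J.
Photons incident: 1815 / 4.905×10⁻¹⁹ = 3.700×10²¹, i.e. 3.700×10²¹/6.022×10²³ = 0.006144 mol.
Photons absorbed: 0.484 × 0.006144 = 0.002974 mol.
Product: Φ × n_abs = 0.55 × 0.002974 = 0.001636 mol.
As a count: 0.001636 × 6.022×10²³ = 9.85×10²⁰.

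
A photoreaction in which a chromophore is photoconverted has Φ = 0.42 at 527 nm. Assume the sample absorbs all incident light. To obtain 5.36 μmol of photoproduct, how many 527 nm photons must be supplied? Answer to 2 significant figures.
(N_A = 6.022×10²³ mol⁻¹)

Product: 5.36 μmol = 5.36×10⁻⁶ mol.
Photons that must be absorbed: 5.36×10⁻⁶ / 0.42 = 1.276×10⁻⁵ mol.
Photon count: 1.276×10⁻⁵ × 6.022×10²³ = 7.7×10¹⁸.

7.7×10¹⁸ photons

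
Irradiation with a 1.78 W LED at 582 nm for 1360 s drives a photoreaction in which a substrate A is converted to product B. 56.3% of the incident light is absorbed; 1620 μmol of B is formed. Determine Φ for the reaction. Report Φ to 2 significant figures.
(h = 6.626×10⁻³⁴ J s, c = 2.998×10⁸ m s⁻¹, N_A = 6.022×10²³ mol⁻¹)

Φ = 0.24

Product: 1620 μmol = 0.00162 mol.
Photon energy at 582 nm: hc/λ = (6.626×10⁻³⁴)(2.998×10⁸)/(582×10⁻⁹) = 3.413×10⁻¹⁹ J.
Energy delivered: (1.78 W)(1360 s) = 2421 J.
Photons incident: 2421 / 3.413×10⁻¹⁹ = 7.093×10²¹, i.e. 7.093×10²¹/6.022×10²³ = 0.01178 mol.
Photons absorbed: 0.563 × 0.01178 = 0.006632 mol.
Φ = 0.00162 mol / 0.006632 mol photons = 0.24.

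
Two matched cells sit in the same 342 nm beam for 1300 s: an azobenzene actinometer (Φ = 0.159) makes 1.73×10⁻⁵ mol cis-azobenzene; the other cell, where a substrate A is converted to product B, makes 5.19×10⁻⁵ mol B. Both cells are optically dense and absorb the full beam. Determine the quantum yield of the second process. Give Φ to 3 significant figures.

Photons absorbed by the actinometer: 1.73×10⁻⁵ / 0.159 = 1.088×10⁻⁴ mol.
Φ(unknown) = 5.19×10⁻⁵ / 1.088×10⁻⁴ = 0.477.

Φ = 0.477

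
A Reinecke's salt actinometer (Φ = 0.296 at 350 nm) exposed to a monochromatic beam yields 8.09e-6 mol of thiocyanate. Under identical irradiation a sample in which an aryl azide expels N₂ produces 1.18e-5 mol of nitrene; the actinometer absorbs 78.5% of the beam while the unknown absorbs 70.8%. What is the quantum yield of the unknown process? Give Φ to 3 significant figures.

Photons absorbed by the actinometer: 8.09e-6 / 0.296 = 2.733e-5 mol.
Incident flux: 2.733e-5 / 0.785 = 3.482e-5 einstein.
Absorbed by unknown: 0.708 × 3.482e-5 = 2.465e-5 mol.
Φ(unknown) = 1.18e-5 / 2.465e-5 = 0.479.

Φ = 0.479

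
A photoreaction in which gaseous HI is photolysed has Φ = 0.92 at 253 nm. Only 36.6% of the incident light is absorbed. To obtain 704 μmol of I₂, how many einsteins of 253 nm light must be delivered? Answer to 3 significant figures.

0.00209 einstein

Product: 704 μmol = 7.04e-4 mol.
Photons that must be absorbed: 7.04e-4 / 0.92 = 7.652e-4 mol.
Incident photons needed: 7.652e-4 / 0.366 = 0.002091 mol.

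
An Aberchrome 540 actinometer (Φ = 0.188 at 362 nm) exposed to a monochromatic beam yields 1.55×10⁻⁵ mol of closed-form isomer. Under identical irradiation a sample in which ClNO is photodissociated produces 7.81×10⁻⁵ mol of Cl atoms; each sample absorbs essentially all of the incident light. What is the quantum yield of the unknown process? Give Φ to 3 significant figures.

Photons absorbed by the actinometer: 1.55×10⁻⁵ / 0.188 = 8.245×10⁻⁵ mol.
Φ(unknown) = 7.81×10⁻⁵ / 8.245×10⁻⁵ = 0.947.

Φ = 0.947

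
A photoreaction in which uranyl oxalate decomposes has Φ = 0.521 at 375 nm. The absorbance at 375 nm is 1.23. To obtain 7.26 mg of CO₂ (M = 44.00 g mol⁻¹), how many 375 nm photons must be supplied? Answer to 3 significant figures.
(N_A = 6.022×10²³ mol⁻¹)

2.03×10²⁰ photons

Product: 7.26 mg / 44.00 g mol⁻¹ = 1.650×10⁻⁴ mol.
Photons that must be absorbed: 1.650×10⁻⁴ / 0.521 = 3.167×10⁻⁴ mol.
Fraction absorbed: 1 − 10^(−1.23) = 0.9411.
Incident photons needed: 3.167×10⁻⁴ / 0.9411 = 3.365×10⁻⁴ mol.
Photon count: 3.365×10⁻⁴ × 6.022×10²³ = 2.03×10²⁰.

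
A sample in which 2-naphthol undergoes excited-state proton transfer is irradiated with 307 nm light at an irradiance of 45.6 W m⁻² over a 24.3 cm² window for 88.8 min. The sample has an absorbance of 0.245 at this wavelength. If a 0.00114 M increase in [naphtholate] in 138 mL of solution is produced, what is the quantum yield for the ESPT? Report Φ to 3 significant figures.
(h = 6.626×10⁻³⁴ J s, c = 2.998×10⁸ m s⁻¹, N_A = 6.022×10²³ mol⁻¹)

Product: (0.00114 M)(0.138 L) = 1.573×10⁻⁴ mol.
Photon energy at 307 nm: hc/λ = (6.626×10⁻³⁴)(2.998×10⁸)/(307×10⁻⁹) = 6.471×10⁻¹⁹ J.
Energy delivered: (45.6 W m⁻²)(24.3×10⁻⁴ m²)(5328 s) = 590.4 J.
Photons incident: 590.4 / 6.471×10⁻¹⁹ = 9.124×10²⁰, i.e. 9.124×10²⁰/6.022×10²³ = 0.001515 mol.
Fraction absorbed: 1 − 10^(−0.245) = 0.4311.
Photons absorbed: 0.4311 × 0.001515 = 6.531×10⁻⁴ mol.
Φ = 1.573×10⁻⁴ mol / 6.531×10⁻⁴ mol photons = 0.241.

Φ = 0.241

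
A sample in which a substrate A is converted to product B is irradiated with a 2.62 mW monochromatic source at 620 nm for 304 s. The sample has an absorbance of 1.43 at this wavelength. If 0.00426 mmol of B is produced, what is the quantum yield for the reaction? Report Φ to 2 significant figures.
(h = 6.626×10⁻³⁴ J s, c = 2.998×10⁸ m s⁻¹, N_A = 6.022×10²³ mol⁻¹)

Φ = 1.1

Product: 0.00426 mmol = 4.26×10⁻⁶ mol.
Photon energy at 620 nm: hc/λ = (6.626×10⁻³⁴)(2.998×10⁸)/(620×10⁻⁹) = 3.204×10⁻¹⁹ J.
Energy delivered: (2.62 mW)(304 s) = 0.7965 J.
Photons incident: 0.7965 / 3.204×10⁻¹⁹ = 2.486×10¹⁸, i.e. 2.486×10¹⁸/6.022×10²³ = 4.128×10⁻⁶ mol.
Fraction absorbed: 1 − 10^(−1.43) = 0.9628.
Photons absorbed: 0.9628 × 4.128×10⁻⁶ = 3.974×10⁻⁶ mol.
Φ = 4.26×10⁻⁶ mol / 3.974×10⁻⁶ mol photons = 1.1.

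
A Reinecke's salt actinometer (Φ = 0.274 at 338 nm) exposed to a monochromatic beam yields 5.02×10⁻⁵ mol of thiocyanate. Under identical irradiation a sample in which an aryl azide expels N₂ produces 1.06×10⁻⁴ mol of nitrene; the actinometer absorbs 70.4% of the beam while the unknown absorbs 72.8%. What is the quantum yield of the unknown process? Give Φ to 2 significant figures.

Photons absorbed by the actinometer: 5.02×10⁻⁵ / 0.274 = 1.832×10⁻⁴ mol.
Incident flux: 1.832×10⁻⁴ / 0.704 = 2.602×10⁻⁴ einstein.
Absorbed by unknown: 0.728 × 2.602×10⁻⁴ = 1.894×10⁻⁴ mol.
Φ(unknown) = 1.06×10⁻⁴ / 1.894×10⁻⁴ = 0.56.

Φ = 0.56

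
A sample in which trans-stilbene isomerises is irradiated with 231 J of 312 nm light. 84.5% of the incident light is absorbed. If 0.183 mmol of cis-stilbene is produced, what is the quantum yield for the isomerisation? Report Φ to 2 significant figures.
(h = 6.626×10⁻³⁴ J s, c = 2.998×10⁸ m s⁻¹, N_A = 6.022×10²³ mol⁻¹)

Product: 0.183 mmol = 1.83×10⁻⁴ mol.
Photon energy at 312 nm: hc/λ = (6.626×10⁻³⁴)(2.998×10⁸)/(312×10⁻⁹) = 6.367×10⁻¹⁹ J.
Photons incident: 231 / 6.367×10⁻¹⁹ = 3.628×10²⁰, i.e. 3.628×10²⁰/6.022×10²³ = 6.025×10⁻⁴ mol.
Photons absorbed: 0.845 × 6.025×10⁻⁴ = 5.091×10⁻⁴ mol.
Φ = 1.83×10⁻⁴ mol / 5.091×10⁻⁴ mol photons = 0.36.

Φ = 0.36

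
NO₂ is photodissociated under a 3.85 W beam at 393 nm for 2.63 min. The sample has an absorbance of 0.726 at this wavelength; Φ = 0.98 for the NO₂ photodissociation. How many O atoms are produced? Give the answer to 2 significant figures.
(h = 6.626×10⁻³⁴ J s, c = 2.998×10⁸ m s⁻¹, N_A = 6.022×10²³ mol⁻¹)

9.6×10²⁰ atoms

Photon energy at 393 nm: hc/λ = (6.626×10⁻³⁴)(2.998×10⁸)/(393×10⁻⁹) = 5.055×10⁻¹⁹ J.
Energy delivered: (3.85 W)(157.8 s) = 607.5 J.
Photons incident: 607.5 / 5.055×10⁻¹⁹ = 1.202×10²¹, i.e. 1.202×10²¹/6.022×10²³ = 0.001996 mol.
Fraction absorbed: 1 − 10^(−0.726) = 0.8121.
Photons absorbed: 0.8121 × 0.001996 = 0.001621 mol.
Product: Φ × n_abs = 0.98 × 0.001621 = 0.001589 mol.
As a count: 0.001589 × 6.022×10²³ = 9.6×10²⁰.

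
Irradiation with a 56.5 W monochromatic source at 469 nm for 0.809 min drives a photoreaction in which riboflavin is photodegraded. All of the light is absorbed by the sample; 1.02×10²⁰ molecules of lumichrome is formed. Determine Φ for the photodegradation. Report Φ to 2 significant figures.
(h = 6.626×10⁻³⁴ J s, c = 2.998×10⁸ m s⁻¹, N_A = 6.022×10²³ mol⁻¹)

Φ = 0.016

Product: 1.02×10²⁰ / 6.022×10²³ = 1.694×10⁻⁴ mol.
Photon energy at 469 nm: hc/λ = (6.626×10⁻³⁴)(2.998×10⁸)/(469×10⁻⁹) = 4.236×10⁻¹⁹ J.
Energy delivered: (56.5 W)(48.54 s) = 2743 J.
Photons incident: 2743 / 4.236×10⁻¹⁹ = 6.475×10²¹, i.e. 6.475×10²¹/6.022×10²³ = 0.01075 mol.
Φ = 1.694×10⁻⁴ mol / 0.01075 mol photons = 0.016.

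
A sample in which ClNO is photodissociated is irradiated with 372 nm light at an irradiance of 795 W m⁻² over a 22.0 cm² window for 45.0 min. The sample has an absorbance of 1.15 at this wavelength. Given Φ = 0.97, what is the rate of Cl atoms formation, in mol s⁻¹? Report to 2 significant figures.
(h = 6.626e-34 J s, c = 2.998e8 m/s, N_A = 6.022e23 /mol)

4.9e-6 mol s⁻¹

Photon energy at 372 nm: hc/λ = (6.626e-34)(2.998e8)/(372e-9) = 5.340e-19 J.
Energy delivered: (795 W m⁻²)(22.0e-4 m²)(2700 s) = 4722 J.
Photons incident: 4722 / 5.340e-19 = 8.843e21, i.e. 8.843e21/6.022e23 = 0.01468 mol.
Fraction absorbed: 1 − 10^(−1.15) = 0.9292.
Photons absorbed: 0.9292 × 0.01468 = 0.01364 mol.
Product formed: 0.97 × 0.01364 = 0.01323 mol.
Rate: 0.01323 / 2700 s = 4.9e-6 mol s⁻¹.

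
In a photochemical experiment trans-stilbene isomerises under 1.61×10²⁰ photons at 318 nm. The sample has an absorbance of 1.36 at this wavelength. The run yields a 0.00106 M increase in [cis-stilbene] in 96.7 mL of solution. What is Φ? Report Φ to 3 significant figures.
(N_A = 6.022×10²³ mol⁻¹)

Φ = 0.401

Product: (0.00106 M)(0.0967 L) = 1.025×10⁻⁴ mol.
Moles of photons: 1.61×10²⁰ / 6.022×10²³ = 2.674×10⁻⁴ mol.
Fraction absorbed: 1 − 10^(−1.36) = 0.9563.
Photons absorbed: 0.9563 × 2.674×10⁻⁴ = 2.557×10⁻⁴ mol.
Φ = 1.025×10⁻⁴ mol / 2.557×10⁻⁴ mol photons = 0.401.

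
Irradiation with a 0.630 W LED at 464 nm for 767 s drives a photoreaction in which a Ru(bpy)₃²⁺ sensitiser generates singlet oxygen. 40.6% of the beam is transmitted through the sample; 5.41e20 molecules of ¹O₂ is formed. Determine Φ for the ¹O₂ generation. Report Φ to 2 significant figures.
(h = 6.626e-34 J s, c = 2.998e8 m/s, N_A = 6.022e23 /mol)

Product: 5.41e20 / 6.022e23 = 8.984e-4 mol.
Photon energy at 464 nm: hc/λ = (6.626e-34)(2.998e8)/(464e-9) = 4.281e-19 J.
Energy delivered: (0.630 W)(767 s) = 483.2 J.
Photons incident: 483.2 / 4.281e-19 = 1.129e21, i.e. 1.129e21/6.022e23 = 0.001875 mol.
Fraction absorbed: 1 − 40.6/100 = 0.5940.
Photons absorbed: 0.5940 × 0.001875 = 0.001114 mol.
Φ = 8.984e-4 mol / 0.001114 mol photons = 0.81.

Φ = 0.81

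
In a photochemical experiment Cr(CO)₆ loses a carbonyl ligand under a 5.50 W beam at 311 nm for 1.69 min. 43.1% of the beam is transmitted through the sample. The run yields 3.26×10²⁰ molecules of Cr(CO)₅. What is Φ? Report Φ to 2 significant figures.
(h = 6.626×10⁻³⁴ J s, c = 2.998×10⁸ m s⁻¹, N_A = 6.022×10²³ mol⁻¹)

Product: 3.26×10²⁰ / 6.022×10²³ = 5.413×10⁻⁴ mol.
Photon energy at 311 nm: hc/λ = (6.626×10⁻³⁴)(2.998×10⁸)/(311×10⁻⁹) = 6.387×10⁻¹⁹ J.
Energy delivered: (5.50 W)(101.4 s) = 557.7 J.
Photons incident: 557.7 / 6.387×10⁻¹⁹ = 8.732×10²⁰, i.e. 8.732×10²⁰/6.022×10²³ = 0.001450 mol.
Fraction absorbed: 1 − 43.1/100 = 0.5690.
Photons absorbed: 0.5690 × 0.001450 = 8.250×10⁻⁴ mol.
Φ = 5.413×10⁻⁴ mol / 8.250×10⁻⁴ mol photons = 0.66.

Φ = 0.66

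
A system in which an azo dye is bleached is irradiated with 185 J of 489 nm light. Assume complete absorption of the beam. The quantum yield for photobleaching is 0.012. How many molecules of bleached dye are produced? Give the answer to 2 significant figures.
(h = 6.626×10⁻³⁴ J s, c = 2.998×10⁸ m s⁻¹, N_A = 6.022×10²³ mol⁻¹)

Photon energy at 489 nm: hc/λ = (6.626×10⁻³⁴)(2.998×10⁸)/(489×10⁻⁹) = 4.062×10⁻¹⁹ J.
Photons incident: 185 / 4.062×10⁻¹⁹ = 4.554×10²⁰, i.e. 4.554×10²⁰/6.022×10²³ = 7.562×10⁻⁴ mol.
Product: Φ × n_abs = 0.012 × 7.562×10⁻⁴ = 9.074×10⁻⁶ mol.
As a count: 9.074×10⁻⁶ × 6.022×10²³ = 5.5×10¹⁸.

5.5×10¹⁸ molecules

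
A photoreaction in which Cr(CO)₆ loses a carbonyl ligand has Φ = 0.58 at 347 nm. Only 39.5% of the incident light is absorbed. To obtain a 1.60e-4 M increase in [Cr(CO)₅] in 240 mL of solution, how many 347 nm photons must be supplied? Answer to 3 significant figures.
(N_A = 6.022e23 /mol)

1.01e20 photons

Product: (1.60e-4 M)(0.24 L) = 3.840e-5 mol.
Photons that must be absorbed: 3.840e-5 / 0.58 = 6.621e-5 mol.
Incident photons needed: 6.621e-5 / 0.395 = 1.676e-4 mol.
Photon count: 1.676e-4 × 6.022e23 = 1.01e20.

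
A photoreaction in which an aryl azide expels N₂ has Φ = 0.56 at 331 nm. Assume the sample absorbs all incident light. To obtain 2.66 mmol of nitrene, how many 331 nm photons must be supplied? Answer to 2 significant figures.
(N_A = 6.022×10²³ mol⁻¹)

Product: 2.66 mmol = 0.00266 mol.
Photons that must be absorbed: 0.00266 / 0.56 = 0.004750 mol.
Photon count: 0.004750 × 6.022×10²³ = 2.9×10²¹.

2.9×10²¹ photons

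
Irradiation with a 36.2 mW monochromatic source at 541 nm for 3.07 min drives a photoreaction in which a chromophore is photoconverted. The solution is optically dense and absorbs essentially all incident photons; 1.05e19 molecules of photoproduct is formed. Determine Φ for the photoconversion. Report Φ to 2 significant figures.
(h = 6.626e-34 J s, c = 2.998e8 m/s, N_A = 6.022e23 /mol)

Φ = 0.58

Product: 1.05e19 / 6.022e23 = 1.744e-5 mol.
Photon energy at 541 nm: hc/λ = (6.626e-34)(2.998e8)/(541e-9) = 3.672e-19 J.
Energy delivered: (36.2 mW)(184.2 s) = 6.668 J.
Photons incident: 6.668 / 3.672e-19 = 1.816e19, i.e. 1.816e19/6.022e23 = 3.016e-5 mol.
Φ = 1.744e-5 mol / 3.016e-5 mol photons = 0.58.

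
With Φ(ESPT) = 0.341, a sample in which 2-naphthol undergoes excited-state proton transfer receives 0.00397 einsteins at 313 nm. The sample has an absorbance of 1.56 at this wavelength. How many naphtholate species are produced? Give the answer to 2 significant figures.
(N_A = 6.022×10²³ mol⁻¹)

Fraction absorbed: 1 − 10^(−1.56) = 0.9725.
Photons absorbed: 0.9725 × 0.00397 = 0.003861 mol.
Product: Φ × n_abs = 0.341 × 0.003861 = 0.001317 mol.
As a count: 0.001317 × 6.022×10²³ = 7.9×10²⁰.

7.9×10²⁰ species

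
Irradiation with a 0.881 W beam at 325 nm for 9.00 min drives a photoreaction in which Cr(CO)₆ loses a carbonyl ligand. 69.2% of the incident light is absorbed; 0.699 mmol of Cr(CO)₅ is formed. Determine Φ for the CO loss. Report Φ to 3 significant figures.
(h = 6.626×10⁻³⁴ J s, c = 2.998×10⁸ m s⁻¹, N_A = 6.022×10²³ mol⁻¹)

Φ = 0.782

Product: 0.699 mmol = 6.99×10⁻⁴ mol.
Photon energy at 325 nm: hc/λ = (6.626×10⁻³⁴)(2.998×10⁸)/(325×10⁻⁹) = 6.112×10⁻¹⁹ J.
Energy delivered: (0.881 W)(540 s) = 475.7 J.
Photons incident: 475.7 / 6.112×10⁻¹⁹ = 7.783×10²⁰, i.e. 7.783×10²⁰/6.022×10²³ = 0.001292 mol.
Photons absorbed: 0.692 × 0.001292 = 8.941×10⁻⁴ mol.
Φ = 6.99×10⁻⁴ mol / 8.941×10⁻⁴ mol photons = 0.782.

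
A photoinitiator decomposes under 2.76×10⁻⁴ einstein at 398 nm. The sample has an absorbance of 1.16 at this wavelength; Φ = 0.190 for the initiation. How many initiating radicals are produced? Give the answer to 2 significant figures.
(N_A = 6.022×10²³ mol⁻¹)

2.9×10¹⁹ initiating radicals

Fraction absorbed: 1 − 10^(−1.16) = 0.9308.
Photons absorbed: 0.9308 × 2.76×10⁻⁴ = 2.569×10⁻⁴ mol.
Product: Φ × n_abs = 0.190 × 2.569×10⁻⁴ = 4.881×10⁻⁵ mol.
As a count: 4.881×10⁻⁵ × 6.022×10²³ = 2.9×10¹⁹.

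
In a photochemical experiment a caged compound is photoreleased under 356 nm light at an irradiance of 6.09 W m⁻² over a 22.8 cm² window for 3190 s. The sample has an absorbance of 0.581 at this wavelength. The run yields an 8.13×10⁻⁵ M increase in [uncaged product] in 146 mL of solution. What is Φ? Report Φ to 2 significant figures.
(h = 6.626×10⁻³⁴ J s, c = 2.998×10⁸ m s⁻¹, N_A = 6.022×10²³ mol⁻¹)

Product: (8.13×10⁻⁵ M)(0.146 L) = 1.187×10⁻⁵ mol.
Photon energy at 356 nm: hc/λ = (6.626×10⁻³⁴)(2.998×10⁸)/(356×10⁻⁹) = 5.580×10⁻¹⁹ J.
Energy delivered: (6.09 W m⁻²)(22.8×10⁻⁴ m²)(3190 s) = 44.29 J.
Photons incident: 44.29 / 5.580×10⁻¹⁹ = 7.937×10¹⁹, i.e. 7.937×10¹⁹/6.022×10²³ = 1.318×10⁻⁴ mol.
Fraction absorbed: 1 − 10^(−0.581) = 0.7376.
Photons absorbed: 0.7376 × 1.318×10⁻⁴ = 9.722×10⁻⁵ mol.
Φ = 1.187×10⁻⁵ mol / 9.722×10⁻⁵ mol photons = 0.12.

Φ = 0.12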